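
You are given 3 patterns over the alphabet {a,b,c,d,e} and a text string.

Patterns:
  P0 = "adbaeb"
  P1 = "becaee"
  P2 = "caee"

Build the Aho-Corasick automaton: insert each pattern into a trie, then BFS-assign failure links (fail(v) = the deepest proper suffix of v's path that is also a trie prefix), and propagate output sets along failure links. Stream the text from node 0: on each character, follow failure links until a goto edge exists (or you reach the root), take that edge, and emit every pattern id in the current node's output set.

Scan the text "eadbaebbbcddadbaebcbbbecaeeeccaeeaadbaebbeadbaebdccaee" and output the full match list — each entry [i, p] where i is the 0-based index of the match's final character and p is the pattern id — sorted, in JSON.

Construct AC machine:
Trie (insert patterns):
  0='ε' goto a→1 b→7 c→13
  1='a' goto d→2
  2='ad' goto b→3
  3='adb' goto a→4
  4='adba' goto e→5
  5='adbae' goto b→6
  6='adbaeb' goto ·  [P0 ends]
  7='b' goto e→8
  8='be' goto c→9
  9='bec' goto a→10
  10='beca' goto e→11
  11='becae' goto e→12
  12='becaee' goto ·  [P1 ends]
  13='c' goto a→14
  14='ca' goto e→15
  15='cae' goto e→16
  16='caee' goto ·  [P2 ends]

Failure links (BFS by depth):
  fail(1) 'a': from fail(0)=0 chase 'a': 0 ⇒ 0;  out=∅∪out(0)=∅
  fail(7) 'b': from fail(0)=0 chase 'b': 0 ⇒ 0;  out=∅∪out(0)=∅
  fail(13) 'c': from fail(0)=0 chase 'c': 0 ⇒ 0;  out=∅∪out(0)=∅
  fail(2) 'ad': from fail(1)=0 chase 'd': 0 ⇒ 0;  out=∅∪out(0)=∅
  fail(8) 'be': from fail(7)=0 chase 'e': 0 ⇒ 0;  out=∅∪out(0)=∅
  fail(14) 'ca': from fail(13)=0 chase 'a': 0 ⇒ 1;  out=∅∪out(1)=∅
  fail(3) 'adb': from fail(2)=0 chase 'b': 0 ⇒ 7;  out=∅∪out(7)=∅
  fail(9) 'bec': from fail(8)=0 chase 'c': 0 ⇒ 13;  out=∅∪out(13)=∅
  fail(15) 'cae': from fail(14)=1 chase 'e': 1→0 ⇒ 0;  out=∅∪out(0)=∅
  fail(4) 'adba': from fail(3)=7 chase 'a': 7→0 ⇒ 1;  out=∅∪out(1)=∅
  fail(10) 'beca': from fail(9)=13 chase 'a': 13 ⇒ 14;  out=∅∪out(14)=∅
  fail(16) 'caee': from fail(15)=0 chase 'e': 0 ⇒ 0;  out={2}∪out(0)={2}
  fail(5) 'adbae': from fail(4)=1 chase 'e': 1→0 ⇒ 0;  out=∅∪out(0)=∅
  fail(11) 'becae': from fail(10)=14 chase 'e': 14 ⇒ 15;  out=∅∪out(15)=∅
  fail(6) 'adbaeb': from fail(5)=0 chase 'b': 0 ⇒ 7;  out={0}∪out(7)={0}
  fail(12) 'becaee': from fail(11)=15 chase 'e': 15 ⇒ 16;  out={1}∪out(16)={1,2}

Run:
pos 0 'e': at 0
pos 1 'a': at 1
pos 2 'd': at 2
pos 3 'b': at 3
pos 4 'a': at 4
pos 5 'e': at 5
pos 6 'b': at 6  → match P0@[1:6]
pos 7 'b': at 7 (fail-walked)
pos 8 'b': at 7 (fail-walked)
pos 9 'c': at 13 (fail-walked)
pos 10 'd': at 0 (fail-walked)
pos 11 'd': at 0
pos 12 'a': at 1
pos 13 'd': at 2
pos 14 'b': at 3
pos 15 'a': at 4
pos 16 'e': at 5
pos 17 'b': at 6  → match P0@[12:17]
pos 18 'c': at 13 (fail-walked)
pos 19 'b': at 7 (fail-walked)
pos 20 'b': at 7 (fail-walked)
pos 21 'b': at 7 (fail-walked)
pos 22 'e': at 8
pos 23 'c': at 9
pos 24 'a': at 10
pos 25 'e': at 11
pos 26 'e': at 12  → match P1@[21:26],P2@[23:26]
pos 27 'e': at 0 (fail-walked)
pos 28 'c': at 13
pos 29 'c': at 13 (fail-walked)
pos 30 'a': at 14
pos 31 'e': at 15
pos 32 'e': at 16  → match P2@[29:32]
pos 33 'a': at 1 (fail-walked)
pos 34 'a': at 1 (fail-walked)
pos 35 'd': at 2
pos 36 'b': at 3
pos 37 'a': at 4
pos 38 'e': at 5
pos 39 'b': at 6  → match P0@[34:39]
pos 40 'b': at 7 (fail-walked)
pos 41 'e': at 8
pos 42 'a': at 1 (fail-walked)
pos 43 'd': at 2
pos 44 'b': at 3
pos 45 'a': at 4
pos 46 'e': at 5
pos 47 'b': at 6  → match P0@[42:47]
pos 48 'd': at 0 (fail-walked)
pos 49 'c': at 13
pos 50 'c': at 13 (fail-walked)
pos 51 'a': at 14
pos 52 'e': at 15
pos 53 'e': at 16  → match P2@[50:53]

Matches: [[6,0],[17,0],[26,1],[26,2],[32,2],[39,0],[47,0],[53,2]]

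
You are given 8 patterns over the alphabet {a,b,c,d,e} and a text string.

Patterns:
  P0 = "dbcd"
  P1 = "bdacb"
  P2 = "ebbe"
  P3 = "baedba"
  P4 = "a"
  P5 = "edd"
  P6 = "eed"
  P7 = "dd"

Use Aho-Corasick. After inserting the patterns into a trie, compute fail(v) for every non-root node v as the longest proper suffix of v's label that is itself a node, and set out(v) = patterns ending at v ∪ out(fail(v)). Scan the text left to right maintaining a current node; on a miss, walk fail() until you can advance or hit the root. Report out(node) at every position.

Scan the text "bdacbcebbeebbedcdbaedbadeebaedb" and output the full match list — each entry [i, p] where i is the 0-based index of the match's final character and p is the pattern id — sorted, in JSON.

Construct AC machine:
Trie nodes:
  0='ε' goto a→19 b→5 d→1 e→10
  1='d' goto b→2 d→24
  2='db' goto c→3
  3='dbc' goto d→4
  4='dbcd' goto ·  [P0 ends]
  5='b' goto a→14 d→6
  6='bd' goto a→7
  7='bda' goto c→8
  8='bdac' goto b→9
  9='bdacb' goto ·  [P1 ends]
  10='e' goto b→11 d→20 e→22
  11='eb' goto b→12
  12='ebb' goto e→13
  13='ebbe' goto ·  [P2 ends]
  14='ba' goto e→15
  15='bae' goto d→16
  16='baed' goto b→17
  17='baedb' goto a→18
  18='baedba' goto ·  [P3 ends]
  19='a' goto ·  [P4 ends]
  20='ed' goto d→21
  21='edd' goto ·  [P5 ends]
  22='ee' goto d→23
  23='eed' goto ·  [P6 ends]
  24='dd' goto ·  [P7 ends]

Failure links (BFS by depth):
  fail(1) 'd': from fail(0)=0 chase 'd': 0 ⇒ 0;  out=∅∪out(0)=∅
  fail(5) 'b': from fail(0)=0 chase 'b': 0 ⇒ 0;  out=∅∪out(0)=∅
  fail(10) 'e': from fail(0)=0 chase 'e': 0 ⇒ 0;  out=∅∪out(0)=∅
  fail(19) 'a': from fail(0)=0 chase 'a': 0 ⇒ 0;  out={4}∪out(0)={4}
  fail(2) 'db': from fail(1)=0 chase 'b': 0 ⇒ 5;  out=∅∪out(5)=∅
  fail(6) 'bd': from fail(5)=0 chase 'd': 0 ⇒ 1;  out=∅∪out(1)=∅
  fail(11) 'eb': from fail(10)=0 chase 'b': 0 ⇒ 5;  out=∅∪out(5)=∅
  fail(14) 'ba': from fail(5)=0 chase 'a': 0 ⇒ 19;  out=∅∪out(19)={4}
  fail(20) 'ed': from fail(10)=0 chase 'd': 0 ⇒ 1;  out=∅∪out(1)=∅
  fail(22) 'ee': from fail(10)=0 chase 'e': 0 ⇒ 10;  out=∅∪out(10)=∅
  fail(24) 'dd': from fail(1)=0 chase 'd': 0 ⇒ 1;  out={7}∪out(1)={7}
  fail(3) 'dbc': from fail(2)=5 chase 'c': 5→0 ⇒ 0;  out=∅∪out(0)=∅
  fail(7) 'bda': from fail(6)=1 chase 'a': 1→0 ⇒ 19;  out=∅∪out(19)={4}
  fail(12) 'ebb': from fail(11)=5 chase 'b': 5→0 ⇒ 5;  out=∅∪out(5)=∅
  fail(15) 'bae': from fail(14)=19 chase 'e': 19→0 ⇒ 10;  out=∅∪out(10)=∅
  fail(21) 'edd': from fail(20)=1 chase 'd': 1 ⇒ 24;  out={5}∪out(24)={5,7}
  fail(23) 'eed': from fail(22)=10 chase 'd': 10 ⇒ 20;  out={6}∪out(20)={6}
  fail(4) 'dbcd': from fail(3)=0 chase 'd': 0 ⇒ 1;  out={0}∪out(1)={0}
  fail(8) 'bdac': from fail(7)=19 chase 'c': 19→0 ⇒ 0;  out=∅∪out(0)=∅
  fail(13) 'ebbe': from fail(12)=5 chase 'e': 5→0 ⇒ 10;  out={2}∪out(10)={2}
  fail(16) 'baed': from fail(15)=10 chase 'd': 10 ⇒ 20;  out=∅∪out(20)=∅
  fail(9) 'bdacb': from fail(8)=0 chase 'b': 0 ⇒ 5;  out={1}∪out(5)={1}
  fail(17) 'baedb': from fail(16)=20 chase 'b': 20→1 ⇒ 2;  out=∅∪out(2)=∅
  fail(18) 'baedba': from fail(17)=2 chase 'a': 2→5 ⇒ 14;  out={3}∪out(14)={3,4}

Scan:
i=0 'b': node 0→5
i=1 'd': node 5→6
i=2 'a': node 6→7  → match P4@[2:2]
i=3 'c': node 7→8
i=4 'b': node 8→9  → match P1@[0:4]
i=5 'c': node 9→0 (via fail)
i=6 'e': node 0→10
i=7 'b': node 10→11
i=8 'b': node 11→12
i=9 'e': node 12→13  → match P2@[6:9]
i=10 'e': node 13→22 (via fail)
i=11 'b': node 22→11 (via fail)
i=12 'b': node 11→12
i=13 'e': node 12→13  → match P2@[10:13]
i=14 'd': node 13→20 (via fail)
i=15 'c': node 20→0 (via fail)
i=16 'd': node 0→1
i=17 'b': node 1→2
i=18 'a': node 2→14 (via fail)  → match P4@[18:18]
i=19 'e': node 14→15
i=20 'd': node 15→16
i=21 'b': node 16→17
i=22 'a': node 17→18  → match P3@[17:22],P4@[22:22]
i=23 'd': node 18→1 (via fail)
i=24 'e': node 1→10 (via fail)
i=25 'e': node 10→22
i=26 'b': node 22→11 (via fail)
i=27 'a': node 11→14 (via fail)  → match P4@[27:27]
i=28 'e': node 14→15
i=29 'd': node 15→16
i=30 'b': node 16→17

Matches: [[2,4],[4,1],[9,2],[13,2],[18,4],[22,3],[22,4],[27,4]]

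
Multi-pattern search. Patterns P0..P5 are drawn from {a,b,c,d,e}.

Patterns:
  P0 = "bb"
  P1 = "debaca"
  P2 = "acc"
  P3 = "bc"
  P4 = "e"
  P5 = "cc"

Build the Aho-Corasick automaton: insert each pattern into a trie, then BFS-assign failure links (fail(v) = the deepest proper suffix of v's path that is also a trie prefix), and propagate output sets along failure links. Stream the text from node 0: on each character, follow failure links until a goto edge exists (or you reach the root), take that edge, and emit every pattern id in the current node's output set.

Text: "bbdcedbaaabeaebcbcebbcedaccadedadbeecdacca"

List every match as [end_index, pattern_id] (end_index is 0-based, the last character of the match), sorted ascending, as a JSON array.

Build automaton:
Trie (insert patterns):
  n0 'ε': a→9 b→1 c→14 d→3 e→13
  n1 'b': b→2 c→12
  n2 'bb': ·  [P0 ends]
  n3 'd': e→4
  n4 'de': b→5
  n5 'deb': a→6
  n6 'deba': c→7
  n7 'debac': a→8
  n8 'debaca': ·  [P1 ends]
  n9 'a': c→10
  n10 'ac': c→11
  n11 'acc': ·  [P2 ends]
  n12 'bc': ·  [P3 ends]
  n13 'e': ·  [P4 ends]
  n14 'c': c→15
  n15 'cc': ·  [P5 ends]

BFS fail/out derivation:
  fail(1) 'b': from fail(0)=0 chase 'b': 0 ⇒ 0;  out=∅∪out(0)=∅
  fail(3) 'd': from fail(0)=0 chase 'd': 0 ⇒ 0;  out=∅∪out(0)=∅
  fail(9) 'a': from fail(0)=0 chase 'a': 0 ⇒ 0;  out=∅∪out(0)=∅
  fail(13) 'e': from fail(0)=0 chase 'e': 0 ⇒ 0;  out={4}∪out(0)={4}
  fail(14) 'c': from fail(0)=0 chase 'c': 0 ⇒ 0;  out=∅∪out(0)=∅
  fail(2) 'bb': from fail(1)=0 chase 'b': 0 ⇒ 1;  out={0}∪out(1)={0}
  fail(4) 'de': from fail(3)=0 chase 'e': 0 ⇒ 13;  out=∅∪out(13)={4}
  fail(10) 'ac': from fail(9)=0 chase 'c': 0 ⇒ 14;  out=∅∪out(14)=∅
  fail(12) 'bc': from fail(1)=0 chase 'c': 0 ⇒ 14;  out={3}∪out(14)={3}
  fail(15) 'cc': from fail(14)=0 chase 'c': 0 ⇒ 14;  out={5}∪out(14)={5}
  fail(5) 'deb': from fail(4)=13 chase 'b': 13→0 ⇒ 1;  out=∅∪out(1)=∅
  fail(11) 'acc': from fail(10)=14 chase 'c': 14 ⇒ 15;  out={2}∪out(15)={2,5}
  fail(6) 'deba': from fail(5)=1 chase 'a': 1→0 ⇒ 9;  out=∅∪out(9)=∅
  fail(7) 'debac': from fail(6)=9 chase 'c': 9 ⇒ 10;  out=∅∪out(10)=∅
  fail(8) 'debaca': from fail(7)=10 chase 'a': 10→14→0 ⇒ 9;  out={1}∪out(9)={1}

Scan:
[0] read 'b'  n0⇒n1
[1] read 'b'  n1⇒n2  → match P0@[0:1]
[2] read 'd'  n2⇒n3 (via fail)
[3] read 'c'  n3⇒n14 (via fail)
[4] read 'e'  n14⇒n13 (via fail)  → match P4@[4:4]
[5] read 'd'  n13⇒n3 (via fail)
[6] read 'b'  n3⇒n1 (via fail)
[7] read 'a'  n1⇒n9 (via fail)
[8] read 'a'  n9⇒n9 (via fail)
[9] read 'a'  n9⇒n9 (via fail)
[10] read 'b'  n9⇒n1 (via fail)
[11] read 'e'  n1⇒n13 (via fail)  → match P4@[11:11]
[12] read 'a'  n13⇒n9 (via fail)
[13] read 'e'  n9⇒n13 (via fail)  → match P4@[13:13]
[14] read 'b'  n13⇒n1 (via fail)
[15] read 'c'  n1⇒n12  → match P3@[14:15]
[16] read 'b'  n12⇒n1 (via fail)
[17] read 'c'  n1⇒n12  → match P3@[16:17]
[18] read 'e'  n12⇒n13 (via fail)  → match P4@[18:18]
[19] read 'b'  n13⇒n1 (via fail)
[20] read 'b'  n1⇒n2  → match P0@[19:20]
[21] read 'c'  n2⇒n12 (via fail)  → match P3@[20:21]
[22] read 'e'  n12⇒n13 (via fail)  → match P4@[22:22]
[23] read 'd'  n13⇒n3 (via fail)
[24] read 'a'  n3⇒n9 (via fail)
[25] read 'c'  n9⇒n10
[26] read 'c'  n10⇒n11  → match P2@[24:26],P5@[25:26]
[27] read 'a'  n11⇒n9 (via fail)
[28] read 'd'  n9⇒n3 (via fail)
[29] read 'e'  n3⇒n4  → match P4@[29:29]
[30] read 'd'  n4⇒n3 (via fail)
[31] read 'a'  n3⇒n9 (via fail)
[32] read 'd'  n9⇒n3 (via fail)
[33] read 'b'  n3⇒n1 (via fail)
[34] read 'e'  n1⇒n13 (via fail)  → match P4@[34:34]
[35] read 'e'  n13⇒n13 (via fail)  → match P4@[35:35]
[36] read 'c'  n13⇒n14 (via fail)
[37] read 'd'  n14⇒n3 (via fail)
[38] read 'a'  n3⇒n9 (via fail)
[39] read 'c'  n9⇒n10
[40] read 'c'  n10⇒n11  → match P2@[38:40],P5@[39:40]
[41] read 'a'  n11⇒n9 (via fail)

Result: [[1,0],[4,4],[11,4],[13,4],[15,3],[17,3],[18,4],[20,0],[21,3],[22,4],[26,2],[26,5],[29,4],[34,4],[35,4],[40,2],[40,5]]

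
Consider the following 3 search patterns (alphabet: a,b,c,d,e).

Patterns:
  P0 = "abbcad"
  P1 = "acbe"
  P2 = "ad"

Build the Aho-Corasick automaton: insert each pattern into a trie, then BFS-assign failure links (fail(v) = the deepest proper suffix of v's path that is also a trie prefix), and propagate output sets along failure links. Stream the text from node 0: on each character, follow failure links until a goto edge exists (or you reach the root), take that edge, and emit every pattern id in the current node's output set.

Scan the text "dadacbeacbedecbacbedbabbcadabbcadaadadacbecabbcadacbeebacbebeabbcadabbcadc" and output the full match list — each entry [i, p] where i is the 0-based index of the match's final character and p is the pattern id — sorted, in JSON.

Build:
Trie (insert patterns):
  0='ε' goto a→1
  1='a' goto b→2 c→7 d→10
  2='ab' goto b→3
  3='abb' goto c→4
  4='abbc' goto a→5
  5='abbca' goto d→6
  6='abbcad' goto ·  ←P0
  7='ac' goto b→8
  8='acb' goto e→9
  9='acbe' goto ·  ←P1
  10='ad' goto ·  ←P2

Failure links (BFS by depth):
  fail(1) 'a': from fail(0)=0 chase 'a': 0 ⇒ 0;  out=∅∪out(0)=∅
  fail(2) 'ab': from fail(1)=0 chase 'b': 0 ⇒ 0;  out=∅∪out(0)=∅
  fail(7) 'ac': from fail(1)=0 chase 'c': 0 ⇒ 0;  out=∅∪out(0)=∅
  fail(10) 'ad': from fail(1)=0 chase 'd': 0 ⇒ 0;  out={2}∪out(0)={2}
  fail(3) 'abb': from fail(2)=0 chase 'b': 0 ⇒ 0;  out=∅∪out(0)=∅
  fail(8) 'acb': from fail(7)=0 chase 'b': 0 ⇒ 0;  out=∅∪out(0)=∅
  fail(4) 'abbc': from fail(3)=0 chase 'c': 0 ⇒ 0;  out=∅∪out(0)=∅
  fail(9) 'acbe': from fail(8)=0 chase 'e': 0 ⇒ 0;  out={1}∪out(0)={1}
  fail(5) 'abbca': from fail(4)=0 chase 'a': 0 ⇒ 1;  out=∅∪out(1)=∅
  fail(6) 'abbcad': from fail(5)=1 chase 'd': 1 ⇒ 10;  out={0}∪out(10)={0,2}

Scan:
i=0 'd': node 0→0
i=1 'a': node 0→1
i=2 'd': node 1→10  ** P2@[1:2]
i=3 'a': node 10→1 ·f
i=4 'c': node 1→7
i=5 'b': node 7→8
i=6 'e': node 8→9  ** P1@[3:6]
i=7 'a': node 9→1 ·f
i=8 'c': node 1→7
i=9 'b': node 7→8
i=10 'e': node 8→9  ** P1@[7:10]
i=11 'd': node 9→0 ·f
i=12 'e': node 0→0
i=13 'c': node 0→0
i=14 'b': node 0→0
i=15 'a': node 0→1
i=16 'c': node 1→7
i=17 'b': node 7→8
i=18 'e': node 8→9  ** P1@[15:18]
i=19 'd': node 9→0 ·f
i=20 'b': node 0→0
i=21 'a': node 0→1
i=22 'b': node 1→2
i=23 'b': node 2→3
i=24 'c': node 3→4
i=25 'a': node 4→5
i=26 'd': node 5→6  ** P0@[21:26],P2@[25:26]
i=27 'a': node 6→1 ·f
i=28 'b': node 1→2
i=29 'b': node 2→3
i=30 'c': node 3→4
i=31 'a': node 4→5
i=32 'd': node 5→6  ** P0@[27:32],P2@[31:32]
i=33 'a': node 6→1 ·f
i=34 'a': node 1→1 ·f
i=35 'd': node 1→10  ** P2@[34:35]
i=36 'a': node 10→1 ·f
i=37 'd': node 1→10  ** P2@[36:37]
i=38 'a': node 10→1 ·f
i=39 'c': node 1→7
i=40 'b': node 7→8
i=41 'e': node 8→9  ** P1@[38:41]
i=42 'c': node 9→0 ·f
i=43 'a': node 0→1
i=44 'b': node 1→2
i=45 'b': node 2→3
i=46 'c': node 3→4
i=47 'a': node 4→5
i=48 'd': node 5→6  ** P0@[43:48],P2@[47:48]
i=49 'a': node 6→1 ·f
i=50 'c': node 1→7
i=51 'b': node 7→8
i=52 'e': node 8→9  ** P1@[49:52]
i=53 'e': node 9→0 ·f
i=54 'b': node 0→0
i=55 'a': node 0→1
i=56 'c': node 1→7
i=57 'b': node 7→8
i=58 'e': node 8→9  ** P1@[55:58]
i=59 'b': node 9→0 ·f
i=60 'e': node 0→0
i=61 'a': node 0→1
i=62 'b': node 1→2
i=63 'b': node 2→3
i=64 'c': node 3→4
i=65 'a': node 4→5
i=66 'd': node 5→6  ** P0@[61:66],P2@[65:66]
i=67 'a': node 6→1 ·f
i=68 'b': node 1→2
i=69 'b': node 2→3
i=70 'c': node 3→4
i=71 'a': node 4→5
i=72 'd': node 5→6  ** P0@[67:72],P2@[71:72]
i=73 'c': node 6→0 ·f

Result: [[2,2],[6,1],[10,1],[18,1],[26,0],[26,2],[32,0],[32,2],[35,2],[37,2],[41,1],[48,0],[48,2],[52,1],[58,1],[66,0],[66,2],[72,0],[72,2]]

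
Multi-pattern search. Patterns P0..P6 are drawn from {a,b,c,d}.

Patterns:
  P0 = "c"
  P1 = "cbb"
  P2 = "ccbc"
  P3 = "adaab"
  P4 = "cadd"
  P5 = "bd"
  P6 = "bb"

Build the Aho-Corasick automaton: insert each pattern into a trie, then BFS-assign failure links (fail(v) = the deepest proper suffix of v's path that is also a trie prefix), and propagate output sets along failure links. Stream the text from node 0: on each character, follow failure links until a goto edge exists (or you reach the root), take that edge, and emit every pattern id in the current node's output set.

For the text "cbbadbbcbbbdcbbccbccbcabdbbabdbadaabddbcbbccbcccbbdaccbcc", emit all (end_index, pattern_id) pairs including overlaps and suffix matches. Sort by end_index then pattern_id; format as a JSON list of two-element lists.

Build:
Trie nodes:
  n0 'ε': a→7 b→15 c→1
  n1 'c': a→12 b→2 c→4  ←P0
  n2 'cb': b→3
  n3 'cbb': ·  ←P1
  n4 'cc': b→5
  n5 'ccb': c→6
  n6 'ccbc': ·  ←P2
  n7 'a': d→8
  n8 'ad': a→9
  n9 'ada': a→10
  n10 'adaa': b→11
  n11 'adaab': ·  ←P3
  n12 'ca': d→13
  n13 'cad': d→14
  n14 'cadd': ·  ←P4
  n15 'b': b→17 d→16
  n16 'bd': ·  ←P5
  n17 'bb': ·  ←P6

BFS fail/out derivation:
  n1('c'): parent n0 fail=0; on 'c' 0 → fail=0;  out {0}∪∅={0}
  n7('a'): parent n0 fail=0; on 'a' 0 → fail=0;  out ∅∪∅=∅
  n15('b'): parent n0 fail=0; on 'b' 0 → fail=0;  out ∅∪∅=∅
  n2('cb'): parent n1 fail=0; on 'b' 0 → fail=15;  out ∅∪∅=∅
  n4('cc'): parent n1 fail=0; on 'c' 0 → fail=1;  out ∅∪{0}={0}
  n8('ad'): parent n7 fail=0; on 'd' 0 → fail=0;  out ∅∪∅=∅
  n12('ca'): parent n1 fail=0; on 'a' 0 → fail=7;  out ∅∪∅=∅
  n16('bd'): parent n15 fail=0; on 'd' 0 → fail=0;  out {5}∪∅={5}
  n17('bb'): parent n15 fail=0; on 'b' 0 → fail=15;  out {6}∪∅={6}
  n3('cbb'): parent n2 fail=15; on 'b' 15 → fail=17;  out {1}∪{6}={1,6}
  n5('ccb'): parent n4 fail=1; on 'b' 1 → fail=2;  out ∅∪∅=∅
  n9('ada'): parent n8 fail=0; on 'a' 0 → fail=7;  out ∅∪∅=∅
  n13('cad'): parent n12 fail=7; on 'd' 7 → fail=8;  out ∅∪∅=∅
  n6('ccbc'): parent n5 fail=2; on 'c' 2→15→0 → fail=1;  out {2}∪{0}={0,2}
  n10('adaa'): parent n9 fail=7; on 'a' 7→0 → fail=7;  out ∅∪∅=∅
  n14('cadd'): parent n13 fail=8; on 'd' 8→0 → fail=0;  out {4}∪∅={4}
  n11('adaab'): parent n10 fail=7; on 'b' 7→0 → fail=15;  out {3}∪∅={3}

Scan:
pos 0 'c': at 1  → match P0@[0:0]
pos 1 'b': at 2
pos 2 'b': at 3  → match P1@[0:2],P6@[1:2]
pos 3 'a': at 7 ·f
pos 4 'd': at 8
pos 5 'b': at 15 ·f
pos 6 'b': at 17  → match P6@[5:6]
pos 7 'c': at 1 ·f  → match P0@[7:7]
pos 8 'b': at 2
pos 9 'b': at 3  → match P1@[7:9],P6@[8:9]
pos 10 'b': at 17 ·f  → match P6@[9:10]
pos 11 'd': at 16 ·f  → match P5@[10:11]
pos 12 'c': at 1 ·f  → match P0@[12:12]
pos 13 'b': at 2
pos 14 'b': at 3  → match P1@[12:14],P6@[13:14]
pos 15 'c': at 1 ·f  → match P0@[15:15]
pos 16 'c': at 4  → match P0@[16:16]
pos 17 'b': at 5
pos 18 'c': at 6  → match P0@[18:18],P2@[15:18]
pos 19 'c': at 4 ·f  → match P0@[19:19]
pos 20 'b': at 5
pos 21 'c': at 6  → match P0@[21:21],P2@[18:21]
pos 22 'a': at 12 ·f
pos 23 'b': at 15 ·f
pos 24 'd': at 16  → match P5@[23:24]
pos 25 'b': at 15 ·f
pos 26 'b': at 17  → match P6@[25:26]
pos 27 'a': at 7 ·f
pos 28 'b': at 15 ·f
pos 29 'd': at 16  → match P5@[28:29]
pos 30 'b': at 15 ·f
pos 31 'a': at 7 ·f
pos 32 'd': at 8
pos 33 'a': at 9
pos 34 'a': at 10
pos 35 'b': at 11  → match P3@[31:35]
pos 36 'd': at 16 ·f  → match P5@[35:36]
pos 37 'd': at 0 ·f
pos 38 'b': at 15
pos 39 'c': at 1 ·f  → match P0@[39:39]
pos 40 'b': at 2
pos 41 'b': at 3  → match P1@[39:41],P6@[40:41]
pos 42 'c': at 1 ·f  → match P0@[42:42]
pos 43 'c': at 4  → match P0@[43:43]
pos 44 'b': at 5
pos 45 'c': at 6  → match P0@[45:45],P2@[42:45]
pos 46 'c': at 4 ·f  → match P0@[46:46]
pos 47 'c': at 4 ·f  → match P0@[47:47]
pos 48 'b': at 5
pos 49 'b': at 3 ·f  → match P1@[47:49],P6@[48:49]
pos 50 'd': at 16 ·f  → match P5@[49:50]
pos 51 'a': at 7 ·f
pos 52 'c': at 1 ·f  → match P0@[52:52]
pos 53 'c': at 4  → match P0@[53:53]
pos 54 'b': at 5
pos 55 'c': at 6  → match P0@[55:55],P2@[52:55]
pos 56 'c': at 4 ·f  → match P0@[56:56]

Result: [[0,0],[2,1],[2,6],[6,6],[7,0],[9,1],[9,6],[10,6],[11,5],[12,0],[14,1],[14,6],[15,0],[16,0],[18,0],[18,2],[19,0],[21,0],[21,2],[24,5],[26,6],[29,5],[35,3],[36,5],[39,0],[41,1],[41,6],[42,0],[43,0],[45,0],[45,2],[46,0],[47,0],[49,1],[49,6],[50,5],[52,0],[53,0],[55,0],[55,2],[56,0]]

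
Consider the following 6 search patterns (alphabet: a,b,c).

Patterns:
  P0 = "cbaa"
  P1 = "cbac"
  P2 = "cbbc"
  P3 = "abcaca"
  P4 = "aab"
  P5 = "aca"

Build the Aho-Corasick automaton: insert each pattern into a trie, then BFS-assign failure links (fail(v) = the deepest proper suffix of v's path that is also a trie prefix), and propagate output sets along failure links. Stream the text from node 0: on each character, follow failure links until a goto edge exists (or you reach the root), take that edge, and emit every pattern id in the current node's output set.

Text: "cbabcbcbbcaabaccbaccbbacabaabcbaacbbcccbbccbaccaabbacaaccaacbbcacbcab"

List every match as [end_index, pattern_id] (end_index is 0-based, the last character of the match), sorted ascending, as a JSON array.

Construct AC machine:
Trie nodes:
  0='ε' goto a→8 c→1
  1='c' goto b→2
  2='cb' goto a→3 b→6
  3='cba' goto a→4 c→5
  4='cbaa' goto ·  ←P0
  5='cbac' goto ·  ←P1
  6='cbb' goto c→7
  7='cbbc' goto ·  ←P2
  8='a' goto a→14 b→9 c→16
  9='ab' goto c→10
  10='abc' goto a→11
  11='abca' goto c→12
  12='abcac' goto a→13
  13='abcaca' goto ·  ←P3
  14='aa' goto b→15
  15='aab' goto ·  ←P4
  16='ac' goto a→17
  17='aca' goto ·  ←P5

Failure links (BFS by depth):
  fail(1) 'c': from fail(0)=0 chase 'c': 0 ⇒ 0;  out=∅∪out(0)=∅
  fail(8) 'a': from fail(0)=0 chase 'a': 0 ⇒ 0;  out=∅∪out(0)=∅
  fail(2) 'cb': from fail(1)=0 chase 'b': 0 ⇒ 0;  out=∅∪out(0)=∅
  fail(9) 'ab': from fail(8)=0 chase 'b': 0 ⇒ 0;  out=∅∪out(0)=∅
  fail(14) 'aa': from fail(8)=0 chase 'a': 0 ⇒ 8;  out=∅∪out(8)=∅
  fail(16) 'ac': from fail(8)=0 chase 'c': 0 ⇒ 1;  out=∅∪out(1)=∅
  fail(3) 'cba': from fail(2)=0 chase 'a': 0 ⇒ 8;  out=∅∪out(8)=∅
  fail(6) 'cbb': from fail(2)=0 chase 'b': 0 ⇒ 0;  out=∅∪out(0)=∅
  fail(10) 'abc': from fail(9)=0 chase 'c': 0 ⇒ 1;  out=∅∪out(1)=∅
  fail(15) 'aab': from fail(14)=8 chase 'b': 8 ⇒ 9;  out={4}∪out(9)={4}
  fail(17) 'aca': from fail(16)=1 chase 'a': 1→0 ⇒ 8;  out={5}∪out(8)={5}
  fail(4) 'cbaa': from fail(3)=8 chase 'a': 8 ⇒ 14;  out={0}∪out(14)={0}
  fail(5) 'cbac': from fail(3)=8 chase 'c': 8 ⇒ 16;  out={1}∪out(16)={1}
  fail(7) 'cbbc': from fail(6)=0 chase 'c': 0 ⇒ 1;  out={2}∪out(1)={2}
  fail(11) 'abca': from fail(10)=1 chase 'a': 1→0 ⇒ 8;  out=∅∪out(8)=∅
  fail(12) 'abcac': from fail(11)=8 chase 'c': 8 ⇒ 16;  out=∅∪out(16)=∅
  fail(13) 'abcaca': from fail(12)=16 chase 'a': 16 ⇒ 17;  out={3}∪out(17)={3,5}

Run:
[0] read 'c'  n0⇒n1
[1] read 'b'  n1⇒n2
[2] read 'a'  n2⇒n3
[3] read 'b'  n3⇒n9 (via fail)
[4] read 'c'  n9⇒n10
[5] read 'b'  n10⇒n2 (via fail)
[6] read 'c'  n2⇒n1 (via fail)
[7] read 'b'  n1⇒n2
[8] read 'b'  n2⇒n6
[9] read 'c'  n6⇒n7  emit P2@[6:9]
[10] read 'a'  n7⇒n8 (via fail)
[11] read 'a'  n8⇒n14
[12] read 'b'  n14⇒n15  emit P4@[10:12]
[13] read 'a'  n15⇒n8 (via fail)
[14] read 'c'  n8⇒n16
[15] read 'c'  n16⇒n1 (via fail)
[16] read 'b'  n1⇒n2
[17] read 'a'  n2⇒n3
[18] read 'c'  n3⇒n5  emit P1@[15:18]
[19] read 'c'  n5⇒n1 (via fail)
[20] read 'b'  n1⇒n2
[21] read 'b'  n2⇒n6
[22] read 'a'  n6⇒n8 (via fail)
[23] read 'c'  n8⇒n16
[24] read 'a'  n16⇒n17  emit P5@[22:24]
[25] read 'b'  n17⇒n9 (via fail)
[26] read 'a'  n9⇒n8 (via fail)
[27] read 'a'  n8⇒n14
[28] read 'b'  n14⇒n15  emit P4@[26:28]
[29] read 'c'  n15⇒n10 (via fail)
[30] read 'b'  n10⇒n2 (via fail)
[31] read 'a'  n2⇒n3
[32] read 'a'  n3⇒n4  emit P0@[29:32]
[33] read 'c'  n4⇒n16 (via fail)
[34] read 'b'  n16⇒n2 (via fail)
[35] read 'b'  n2⇒n6
[36] read 'c'  n6⇒n7  emit P2@[33:36]
[37] read 'c'  n7⇒n1 (via fail)
[38] read 'c'  n1⇒n1 (via fail)
[39] read 'b'  n1⇒n2
[40] read 'b'  n2⇒n6
[41] read 'c'  n6⇒n7  emit P2@[38:41]
[42] read 'c'  n7⇒n1 (via fail)
[43] read 'b'  n1⇒n2
[44] read 'a'  n2⇒n3
[45] read 'c'  n3⇒n5  emit P1@[42:45]
[46] read 'c'  n5⇒n1 (via fail)
[47] read 'a'  n1⇒n8 (via fail)
[48] read 'a'  n8⇒n14
[49] read 'b'  n14⇒n15  emit P4@[47:49]
[50] read 'b'  n15⇒n0 (via fail)
[51] read 'a'  n0⇒n8
[52] read 'c'  n8⇒n16
[53] read 'a'  n16⇒n17  emit P5@[51:53]
[54] read 'a'  n17⇒n14 (via fail)
[55] read 'c'  n14⇒n16 (via fail)
[56] read 'c'  n16⇒n1 (via fail)
[57] read 'a'  n1⇒n8 (via fail)
[58] read 'a'  n8⇒n14
[59] read 'c'  n14⇒n16 (via fail)
[60] read 'b'  n16⇒n2 (via fail)
[61] read 'b'  n2⇒n6
[62] read 'c'  n6⇒n7  emit P2@[59:62]
[63] read 'a'  n7⇒n8 (via fail)
[64] read 'c'  n8⇒n16
[65] read 'b'  n16⇒n2 (via fail)
[66] read 'c'  n2⇒n1 (via fail)
[67] read 'a'  n1⇒n8 (via fail)
[68] read 'b'  n8⇒n9

Result: [[9,2],[12,4],[18,1],[24,5],[28,4],[32,0],[36,2],[41,2],[45,1],[49,4],[53,5],[62,2]]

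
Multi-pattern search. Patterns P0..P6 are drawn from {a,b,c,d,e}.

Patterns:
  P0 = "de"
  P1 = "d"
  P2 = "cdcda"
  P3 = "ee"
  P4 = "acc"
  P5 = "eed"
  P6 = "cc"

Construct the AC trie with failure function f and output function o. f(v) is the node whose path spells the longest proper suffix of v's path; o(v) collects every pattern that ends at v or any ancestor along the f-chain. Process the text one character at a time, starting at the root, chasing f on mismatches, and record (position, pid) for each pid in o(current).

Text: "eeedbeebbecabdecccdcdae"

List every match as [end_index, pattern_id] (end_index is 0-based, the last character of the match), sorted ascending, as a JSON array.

Construct AC machine:
Trie (insert patterns):
  0='ε' goto a→10 c→3 d→1 e→8
  1='d' goto e→2  ←P1
  2='de' goto ·  ←P0
  3='c' goto c→14 d→4
  4='cd' goto c→5
  5='cdc' goto d→6
  6='cdcd' goto a→7
  7='cdcda' goto ·  ←P2
  8='e' goto e→9
  9='ee' goto d→13  ←P3
  10='a' goto c→11
  11='ac' goto c→12
  12='acc' goto ·  ←P4
  13='eed' goto ·  ←P5
  14='cc' goto ·  ←P6

Failure links (BFS by depth):
  fail(1) 'd': from fail(0)=0 chase 'd': 0 ⇒ 0;  out={1}∪out(0)={1}
  fail(3) 'c': from fail(0)=0 chase 'c': 0 ⇒ 0;  out=∅∪out(0)=∅
  fail(8) 'e': from fail(0)=0 chase 'e': 0 ⇒ 0;  out=∅∪out(0)=∅
  fail(10) 'a': from fail(0)=0 chase 'a': 0 ⇒ 0;  out=∅∪out(0)=∅
  fail(2) 'de': from fail(1)=0 chase 'e': 0 ⇒ 8;  out={0}∪out(8)={0}
  fail(4) 'cd': from fail(3)=0 chase 'd': 0 ⇒ 1;  out=∅∪out(1)={1}
  fail(9) 'ee': from fail(8)=0 chase 'e': 0 ⇒ 8;  out={3}∪out(8)={3}
  fail(11) 'ac': from fail(10)=0 chase 'c': 0 ⇒ 3;  out=∅∪out(3)=∅
  fail(14) 'cc': from fail(3)=0 chase 'c': 0 ⇒ 3;  out={6}∪out(3)={6}
  fail(5) 'cdc': from fail(4)=1 chase 'c': 1→0 ⇒ 3;  out=∅∪out(3)=∅
  fail(12) 'acc': from fail(11)=3 chase 'c': 3 ⇒ 14;  out={4}∪out(14)={4,6}
  fail(13) 'eed': from fail(9)=8 chase 'd': 8→0 ⇒ 1;  out={5}∪out(1)={1,5}
  fail(6) 'cdcd': from fail(5)=3 chase 'd': 3 ⇒ 4;  out=∅∪out(4)={1}
  fail(7) 'cdcda': from fail(6)=4 chase 'a': 4→1→0 ⇒ 10;  out={2}∪out(10)={2}

Text stream:
pos 0 'e': at 8
pos 1 'e': at 9  → match P3@[0:1]
pos 2 'e': at 9 (fail-walked)  → match P3@[1:2]
pos 3 'd': at 13  → match P1@[3:3],P5@[1:3]
pos 4 'b': at 0 (fail-walked)
pos 5 'e': at 8
pos 6 'e': at 9  → match P3@[5:6]
pos 7 'b': at 0 (fail-walked)
pos 8 'b': at 0
pos 9 'e': at 8
pos 10 'c': at 3 (fail-walked)
pos 11 'a': at 10 (fail-walked)
pos 12 'b': at 0 (fail-walked)
pos 13 'd': at 1  → match P1@[13:13]
pos 14 'e': at 2  → match P0@[13:14]
pos 15 'c': at 3 (fail-walked)
pos 16 'c': at 14  → match P6@[15:16]
pos 17 'c': at 14 (fail-walked)  → match P6@[16:17]
pos 18 'd': at 4 (fail-walked)  → match P1@[18:18]
pos 19 'c': at 5
pos 20 'd': at 6  → match P1@[20:20]
pos 21 'a': at 7  → match P2@[17:21]
pos 22 'e': at 8 (fail-walked)

Result: [[1,3],[2,3],[3,1],[3,5],[6,3],[13,1],[14,0],[16,6],[17,6],[18,1],[20,1],[21,2]]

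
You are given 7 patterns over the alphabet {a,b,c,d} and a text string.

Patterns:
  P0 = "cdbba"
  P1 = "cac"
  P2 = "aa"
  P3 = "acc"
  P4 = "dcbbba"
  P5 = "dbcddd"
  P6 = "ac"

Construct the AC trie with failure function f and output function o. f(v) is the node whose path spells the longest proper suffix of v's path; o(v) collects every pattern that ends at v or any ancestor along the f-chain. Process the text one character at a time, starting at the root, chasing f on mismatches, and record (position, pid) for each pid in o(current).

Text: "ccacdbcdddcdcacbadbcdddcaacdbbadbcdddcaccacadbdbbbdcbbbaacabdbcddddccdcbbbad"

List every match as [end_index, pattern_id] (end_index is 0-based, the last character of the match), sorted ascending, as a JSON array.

Construct AC machine:
Trie (insert patterns):
  0='ε' goto a→8 c→1 d→12
  1='c' goto a→6 d→2
  2='cd' goto b→3
  3='cdb' goto b→4
  4='cdbb' goto a→5
  5='cdbba' goto ·  [P0 ends]
  6='ca' goto c→7
  7='cac' goto ·  [P1 ends]
  8='a' goto a→9 c→10
  9='aa' goto ·  [P2 ends]
  10='ac' goto c→11  [P6 ends]
  11='acc' goto ·  [P3 ends]
  12='d' goto b→18 c→13
  13='dc' goto b→14
  14='dcb' goto b→15
  15='dcbb' goto b→16
  16='dcbbb' goto a→17
  17='dcbbba' goto ·  [P4 ends]
  18='db' goto c→19
  19='dbc' goto d→20
  20='dbcd' goto d→21
  21='dbcdd' goto d→22
  22='dbcddd' goto ·  [P5 ends]

BFS fail/out derivation:
  n1('c'): parent n0 fail=0; on 'c' 0 → fail=0;  out ∅∪∅=∅
  n8('a'): parent n0 fail=0; on 'a' 0 → fail=0;  out ∅∪∅=∅
  n12('d'): parent n0 fail=0; on 'd' 0 → fail=0;  out ∅∪∅=∅
  n2('cd'): parent n1 fail=0; on 'd' 0 → fail=12;  out ∅∪∅=∅
  n6('ca'): parent n1 fail=0; on 'a' 0 → fail=8;  out ∅∪∅=∅
  n9('aa'): parent n8 fail=0; on 'a' 0 → fail=8;  out {2}∪∅={2}
  n10('ac'): parent n8 fail=0; on 'c' 0 → fail=1;  out {6}∪∅={6}
  n13('dc'): parent n12 fail=0; on 'c' 0 → fail=1;  out ∅∪∅=∅
  n18('db'): parent n12 fail=0; on 'b' 0 → fail=0;  out ∅∪∅=∅
  n3('cdb'): parent n2 fail=12; on 'b' 12 → fail=18;  out ∅∪∅=∅
  n7('cac'): parent n6 fail=8; on 'c' 8 → fail=10;  out {1}∪{6}={1,6}
  n11('acc'): parent n10 fail=1; on 'c' 1→0 → fail=1;  out {3}∪∅={3}
  n14('dcb'): parent n13 fail=1; on 'b' 1→0 → fail=0;  out ∅∪∅=∅
  n19('dbc'): parent n18 fail=0; on 'c' 0 → fail=1;  out ∅∪∅=∅
  n4('cdbb'): parent n3 fail=18; on 'b' 18→0 → fail=0;  out ∅∪∅=∅
  n15('dcbb'): parent n14 fail=0; on 'b' 0 → fail=0;  out ∅∪∅=∅
  n20('dbcd'): parent n19 fail=1; on 'd' 1 → fail=2;  out ∅∪∅=∅
  n5('cdbba'): parent n4 fail=0; on 'a' 0 → fail=8;  out {0}∪∅={0}
  n16('dcbbb'): parent n15 fail=0; on 'b' 0 → fail=0;  out ∅∪∅=∅
  n21('dbcdd'): parent n20 fail=2; on 'd' 2→12→0 → fail=12;  out ∅∪∅=∅
  n17('dcbbba'): parent n16 fail=0; on 'a' 0 → fail=8;  out {4}∪∅={4}
  n22('dbcddd'): parent n21 fail=12; on 'd' 12→0 → fail=12;  out {5}∪∅={5}

Text stream:
[0] read 'c'  n0⇒n1
[1] read 'c'  n1⇒n1 (via fail)
[2] read 'a'  n1⇒n6
[3] read 'c'  n6⇒n7  ** P1@[1:3],P6@[2:3]
[4] read 'd'  n7⇒n2 (via fail)
[5] read 'b'  n2⇒n3
[6] read 'c'  n3⇒n19 (via fail)
[7] read 'd'  n19⇒n20
[8] read 'd'  n20⇒n21
[9] read 'd'  n21⇒n22  ** P5@[4:9]
[10] read 'c'  n22⇒n13 (via fail)
[11] read 'd'  n13⇒n2 (via fail)
[12] read 'c'  n2⇒n13 (via fail)
[13] read 'a'  n13⇒n6 (via fail)
[14] read 'c'  n6⇒n7  ** P1@[12:14],P6@[13:14]
[15] read 'b'  n7⇒n0 (via fail)
[16] read 'a'  n0⇒n8
[17] read 'd'  n8⇒n12 (via fail)
[18] read 'b'  n12⇒n18
[19] read 'c'  n18⇒n19
[20] read 'd'  n19⇒n20
[21] read 'd'  n20⇒n21
[22] read 'd'  n21⇒n22  ** P5@[17:22]
[23] read 'c'  n22⇒n13 (via fail)
[24] read 'a'  n13⇒n6 (via fail)
[25] read 'a'  n6⇒n9 (via fail)  ** P2@[24:25]
[26] read 'c'  n9⇒n10 (via fail)  ** P6@[25:26]
[27] read 'd'  n10⇒n2 (via fail)
[28] read 'b'  n2⇒n3
[29] read 'b'  n3⇒n4
[30] read 'a'  n4⇒n5  ** P0@[26:30]
[31] read 'd'  n5⇒n12 (via fail)
[32] read 'b'  n12⇒n18
[33] read 'c'  n18⇒n19
[34] read 'd'  n19⇒n20
[35] read 'd'  n20⇒n21
[36] read 'd'  n21⇒n22  ** P5@[31:36]
[37] read 'c'  n22⇒n13 (via fail)
[38] read 'a'  n13⇒n6 (via fail)
[39] read 'c'  n6⇒n7  ** P1@[37:39],P6@[38:39]
[40] read 'c'  n7⇒n11 (via fail)  ** P3@[38:40]
[41] read 'a'  n11⇒n6 (via fail)
[42] read 'c'  n6⇒n7  ** P1@[40:42],P6@[41:42]
[43] read 'a'  n7⇒n6 (via fail)
[44] read 'd'  n6⇒n12 (via fail)
[45] read 'b'  n12⇒n18
[46] read 'd'  n18⇒n12 (via fail)
[47] read 'b'  n12⇒n18
[48] read 'b'  n18⇒n0 (via fail)
[49] read 'b'  n0⇒n0
[50] read 'd'  n0⇒n12
[51] read 'c'  n12⇒n13
[52] read 'b'  n13⇒n14
[53] read 'b'  n14⇒n15
[54] read 'b'  n15⇒n16
[55] read 'a'  n16⇒n17  ** P4@[50:55]
[56] read 'a'  n17⇒n9 (via fail)  ** P2@[55:56]
[57] read 'c'  n9⇒n10 (via fail)  ** P6@[56:57]
[58] read 'a'  n10⇒n6 (via fail)
[59] read 'b'  n6⇒n0 (via fail)
[60] read 'd'  n0⇒n12
[61] read 'b'  n12⇒n18
[62] read 'c'  n18⇒n19
[63] read 'd'  n19⇒n20
[64] read 'd'  n20⇒n21
[65] read 'd'  n21⇒n22  ** P5@[60:65]
[66] read 'd'  n22⇒n12 (via fail)
[67] read 'c'  n12⇒n13
[68] read 'c'  n13⇒n1 (via fail)
[69] read 'd'  n1⇒n2
[70] read 'c'  n2⇒n13 (via fail)
[71] read 'b'  n13⇒n14
[72] read 'b'  n14⇒n15
[73] read 'b'  n15⇒n16
[74] read 'a'  n16⇒n17  ** P4@[69:74]
[75] read 'd'  n17⇒n12 (via fail)

Result: [[3,1],[3,6],[9,5],[14,1],[14,6],[22,5],[25,2],[26,6],[30,0],[36,5],[39,1],[39,6],[40,3],[42,1],[42,6],[55,4],[56,2],[57,6],[65,5],[74,4]]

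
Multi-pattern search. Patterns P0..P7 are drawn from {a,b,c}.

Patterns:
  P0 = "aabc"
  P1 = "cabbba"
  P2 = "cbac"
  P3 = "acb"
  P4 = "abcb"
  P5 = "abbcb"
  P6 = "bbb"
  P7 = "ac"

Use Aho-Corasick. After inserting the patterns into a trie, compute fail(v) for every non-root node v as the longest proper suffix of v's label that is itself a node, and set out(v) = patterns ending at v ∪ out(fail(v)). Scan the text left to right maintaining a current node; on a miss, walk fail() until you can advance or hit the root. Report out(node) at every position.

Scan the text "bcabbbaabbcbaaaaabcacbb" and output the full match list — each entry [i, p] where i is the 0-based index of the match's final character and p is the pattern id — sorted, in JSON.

Build:
Trie nodes:
  0='ε' goto a→1 b→22 c→5
  1='a' goto a→2 b→16 c→14
  2='aa' goto b→3
  3='aab' goto c→4
  4='aabc' goto ·  [P0 ends]
  5='c' goto a→6 b→11
  6='ca' goto b→7
  7='cab' goto b→8
  8='cabb' goto b→9
  9='cabbb' goto a→10
  10='cabbba' goto ·  [P1 ends]
  11='cb' goto a→12
  12='cba' goto c→13
  13='cbac' goto ·  [P2 ends]
  14='ac' goto b→15  [P7 ends]
  15='acb' goto ·  [P3 ends]
  16='ab' goto b→19 c→17
  17='abc' goto b→18
  18='abcb' goto ·  [P4 ends]
  19='abb' goto c→20
  20='abbc' goto b→21
  21='abbcb' goto ·  [P5 ends]
  22='b' goto b→23
  23='bb' goto b→24
  24='bbb' goto ·  [P6 ends]

Failure links (BFS by depth):
  n1('a'): parent n0 fail=0; on 'a' 0 → fail=0;  out ∅∪∅=∅
  n5('c'): parent n0 fail=0; on 'c' 0 → fail=0;  out ∅∪∅=∅
  n22('b'): parent n0 fail=0; on 'b' 0 → fail=0;  out ∅∪∅=∅
  n2('aa'): parent n1 fail=0; on 'a' 0 → fail=1;  out ∅∪∅=∅
  n6('ca'): parent n5 fail=0; on 'a' 0 → fail=1;  out ∅∪∅=∅
  n11('cb'): parent n5 fail=0; on 'b' 0 → fail=22;  out ∅∪∅=∅
  n14('ac'): parent n1 fail=0; on 'c' 0 → fail=5;  out {7}∪∅={7}
  n16('ab'): parent n1 fail=0; on 'b' 0 → fail=22;  out ∅∪∅=∅
  n23('bb'): parent n22 fail=0; on 'b' 0 → fail=22;  out ∅∪∅=∅
  n3('aab'): parent n2 fail=1; on 'b' 1 → fail=16;  out ∅∪∅=∅
  n7('cab'): parent n6 fail=1; on 'b' 1 → fail=16;  out ∅∪∅=∅
  n12('cba'): parent n11 fail=22; on 'a' 22→0 → fail=1;  out ∅∪∅=∅
  n15('acb'): parent n14 fail=5; on 'b' 5 → fail=11;  out {3}∪∅={3}
  n17('abc'): parent n16 fail=22; on 'c' 22→0 → fail=5;  out ∅∪∅=∅
  n19('abb'): parent n16 fail=22; on 'b' 22 → fail=23;  out ∅∪∅=∅
  n24('bbb'): parent n23 fail=22; on 'b' 22 → fail=23;  out {6}∪∅={6}
  n4('aabc'): parent n3 fail=16; on 'c' 16 → fail=17;  out {0}∪∅={0}
  n8('cabb'): parent n7 fail=16; on 'b' 16 → fail=19;  out ∅∪∅=∅
  n13('cbac'): parent n12 fail=1; on 'c' 1 → fail=14;  out {2}∪{7}={2,7}
  n18('abcb'): parent n17 fail=5; on 'b' 5 → fail=11;  out {4}∪∅={4}
  n20('abbc'): parent n19 fail=23; on 'c' 23→22→0 → fail=5;  out ∅∪∅=∅
  n9('cabbb'): parent n8 fail=19; on 'b' 19→23 → fail=24;  out ∅∪{6}={6}
  n21('abbcb'): parent n20 fail=5; on 'b' 5 → fail=11;  out {5}∪∅={5}
  n10('cabbba'): parent n9 fail=24; on 'a' 24→23→22→0 → fail=1;  out {1}∪∅={1}

Text stream:
[0] read 'b'  n0⇒n22
[1] read 'c'  n22⇒n5 ·f
[2] read 'a'  n5⇒n6
[3] read 'b'  n6⇒n7
[4] read 'b'  n7⇒n8
[5] read 'b'  n8⇒n9  → match P6@[3:5]
[6] read 'a'  n9⇒n10  → match P1@[1:6]
[7] read 'a'  n10⇒n2 ·f
[8] read 'b'  n2⇒n3
[9] read 'b'  n3⇒n19 ·f
[10] read 'c'  n19⇒n20
[11] read 'b'  n20⇒n21  → match P5@[7:11]
[12] read 'a'  n21⇒n12 ·f
[13] read 'a'  n12⇒n2 ·f
[14] read 'a'  n2⇒n2 ·f
[15] read 'a'  n2⇒n2 ·f
[16] read 'a'  n2⇒n2 ·f
[17] read 'b'  n2⇒n3
[18] read 'c'  n3⇒n4  → match P0@[15:18]
[19] read 'a'  n4⇒n6 ·f
[20] read 'c'  n6⇒n14 ·f  → match P7@[19:20]
[21] read 'b'  n14⇒n15  → match P3@[19:21]
[22] read 'b'  n15⇒n23 ·f

Result: [[5,6],[6,1],[11,5],[18,0],[20,7],[21,3]]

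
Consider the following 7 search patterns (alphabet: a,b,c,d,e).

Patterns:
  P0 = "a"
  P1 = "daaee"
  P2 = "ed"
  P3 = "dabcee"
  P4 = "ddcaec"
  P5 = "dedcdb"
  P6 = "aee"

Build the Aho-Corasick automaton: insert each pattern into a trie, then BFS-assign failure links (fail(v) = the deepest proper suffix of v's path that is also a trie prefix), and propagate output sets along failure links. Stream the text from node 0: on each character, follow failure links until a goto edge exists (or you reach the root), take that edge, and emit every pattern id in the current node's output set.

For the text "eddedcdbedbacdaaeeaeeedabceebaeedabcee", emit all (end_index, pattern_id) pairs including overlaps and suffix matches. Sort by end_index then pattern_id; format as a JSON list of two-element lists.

Build automaton:
Trie (insert patterns):
  n0 'ε': a→1 d→2 e→7
  n1 'a': e→23  [P0 ends]
  n2 'd': a→3 d→13 e→18
  n3 'da': a→4 b→9
  n4 'daa': e→5
  n5 'daae': e→6
  n6 'daaee': ·  [P1 ends]
  n7 'e': d→8
  n8 'ed': ·  [P2 ends]
  n9 'dab': c→10
  n10 'dabc': e→11
  n11 'dabce': e→12
  n12 'dabcee': ·  [P3 ends]
  n13 'dd': c→14
  n14 'ddc': a→15
  n15 'ddca': e→16
  n16 'ddcae': c→17
  n17 'ddcaec': ·  [P4 ends]
  n18 'de': d→19
  n19 'ded': c→20
  n20 'dedc': d→21
  n21 'dedcd': b→22
  n22 'dedcdb': ·  [P5 ends]
  n23 'ae': e→24
  n24 'aee': ·  [P6 ends]

BFS fail/out derivation:
  n1('a'): parent n0 fail=0; on 'a' 0 → fail=0;  out {0}∪∅={0}
  n2('d'): parent n0 fail=0; on 'd' 0 → fail=0;  out ∅∪∅=∅
  n7('e'): parent n0 fail=0; on 'e' 0 → fail=0;  out ∅∪∅=∅
  n3('da'): parent n2 fail=0; on 'a' 0 → fail=1;  out ∅∪{0}={0}
  n8('ed'): parent n7 fail=0; on 'd' 0 → fail=2;  out {2}∪∅={2}
  n13('dd'): parent n2 fail=0; on 'd' 0 → fail=2;  out ∅∪∅=∅
  n18('de'): parent n2 fail=0; on 'e' 0 → fail=7;  out ∅∪∅=∅
  n23('ae'): parent n1 fail=0; on 'e' 0 → fail=7;  out ∅∪∅=∅
  n4('daa'): parent n3 fail=1; on 'a' 1→0 → fail=1;  out ∅∪{0}={0}
  n9('dab'): parent n3 fail=1; on 'b' 1→0 → fail=0;  out ∅∪∅=∅
  n14('ddc'): parent n13 fail=2; on 'c' 2→0 → fail=0;  out ∅∪∅=∅
  n19('ded'): parent n18 fail=7; on 'd' 7 → fail=8;  out ∅∪{2}={2}
  n24('aee'): parent n23 fail=7; on 'e' 7→0 → fail=7;  out {6}∪∅={6}
  n5('daae'): parent n4 fail=1; on 'e' 1 → fail=23;  out ∅∪∅=∅
  n10('dabc'): parent n9 fail=0; on 'c' 0 → fail=0;  out ∅∪∅=∅
  n15('ddca'): parent n14 fail=0; on 'a' 0 → fail=1;  out ∅∪{0}={0}
  n20('dedc'): parent n19 fail=8; on 'c' 8→2→0 → fail=0;  out ∅∪∅=∅
  n6('daaee'): parent n5 fail=23; on 'e' 23 → fail=24;  out {1}∪{6}={1,6}
  n11('dabce'): parent n10 fail=0; on 'e' 0 → fail=7;  out ∅∪∅=∅
  n16('ddcae'): parent n15 fail=1; on 'e' 1 → fail=23;  out ∅∪∅=∅
  n21('dedcd'): parent n20 fail=0; on 'd' 0 → fail=2;  out ∅∪∅=∅
  n12('dabcee'): parent n11 fail=7; on 'e' 7→0 → fail=7;  out {3}∪∅={3}
  n17('ddcaec'): parent n16 fail=23; on 'c' 23→7→0 → fail=0;  out {4}∪∅={4}
  n22('dedcdb'): parent n21 fail=2; on 'b' 2→0 → fail=0;  out {5}∪∅={5}

Text stream:
i=0 'e': node 0→7
i=1 'd': node 7→8  emit P2@[0:1]
i=2 'd': node 8→13 (via fail)
i=3 'e': node 13→18 (via fail)
i=4 'd': node 18→19  emit P2@[3:4]
i=5 'c': node 19→20
i=6 'd': node 20→21
i=7 'b': node 21→22  emit P5@[2:7]
i=8 'e': node 22→7 (via fail)
i=9 'd': node 7→8  emit P2@[8:9]
i=10 'b': node 8→0 (via fail)
i=11 'a': node 0→1  emit P0@[11:11]
i=12 'c': node 1→0 (via fail)
i=13 'd': node 0→2
i=14 'a': node 2→3  emit P0@[14:14]
i=15 'a': node 3→4  emit P0@[15:15]
i=16 'e': node 4→5
i=17 'e': node 5→6  emit P1@[13:17],P6@[15:17]
i=18 'a': node 6→1 (via fail)  emit P0@[18:18]
i=19 'e': node 1→23
i=20 'e': node 23→24  emit P6@[18:20]
i=21 'e': node 24→7 (via fail)
i=22 'd': node 7→8  emit P2@[21:22]
i=23 'a': node 8→3 (via fail)  emit P0@[23:23]
i=24 'b': node 3→9
i=25 'c': node 9→10
i=26 'e': node 10→11
i=27 'e': node 11→12  emit P3@[22:27]
i=28 'b': node 12→0 (via fail)
i=29 'a': node 0→1  emit P0@[29:29]
i=30 'e': node 1→23
i=31 'e': node 23→24  emit P6@[29:31]
i=32 'd': node 24→8 (via fail)  emit P2@[31:32]
i=33 'a': node 8→3 (via fail)  emit P0@[33:33]
i=34 'b': node 3→9
i=35 'c': node 9→10
i=36 'e': node 10→11
i=37 'e': node 11→12  emit P3@[32:37]

All matches (sorted): [[1,2],[4,2],[7,5],[9,2],[11,0],[14,0],[15,0],[17,1],[17,6],[18,0],[20,6],[22,2],[23,0],[27,3],[29,0],[31,6],[32,2],[33,0],[37,3]]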